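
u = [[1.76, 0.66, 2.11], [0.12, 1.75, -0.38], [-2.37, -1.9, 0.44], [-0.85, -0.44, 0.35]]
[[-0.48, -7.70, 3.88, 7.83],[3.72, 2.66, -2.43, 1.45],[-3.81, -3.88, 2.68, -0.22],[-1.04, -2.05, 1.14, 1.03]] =u@[[-0.11,0.39,0.01,-0.56], [1.97,0.59,-0.93,1.66], [-0.75,-4.16,2.12,3.66]]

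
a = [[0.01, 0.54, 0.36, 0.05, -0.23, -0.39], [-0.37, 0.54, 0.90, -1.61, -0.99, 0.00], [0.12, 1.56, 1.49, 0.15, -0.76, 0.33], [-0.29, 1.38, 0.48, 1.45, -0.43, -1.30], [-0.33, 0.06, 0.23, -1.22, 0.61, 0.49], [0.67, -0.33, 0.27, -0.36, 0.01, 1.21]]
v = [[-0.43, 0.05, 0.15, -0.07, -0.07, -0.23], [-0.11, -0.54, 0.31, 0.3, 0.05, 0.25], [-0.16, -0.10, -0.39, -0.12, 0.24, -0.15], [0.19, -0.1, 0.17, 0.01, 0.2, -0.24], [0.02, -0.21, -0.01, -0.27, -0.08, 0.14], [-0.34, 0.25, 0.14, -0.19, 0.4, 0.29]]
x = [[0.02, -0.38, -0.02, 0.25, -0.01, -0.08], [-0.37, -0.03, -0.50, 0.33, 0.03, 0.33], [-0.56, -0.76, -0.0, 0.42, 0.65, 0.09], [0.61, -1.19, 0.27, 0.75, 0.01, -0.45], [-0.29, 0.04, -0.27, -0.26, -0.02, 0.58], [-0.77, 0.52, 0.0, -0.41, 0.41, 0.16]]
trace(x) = 0.88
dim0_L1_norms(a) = [1.79, 4.41, 3.73, 4.84, 3.03, 3.72]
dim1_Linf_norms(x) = [0.38, 0.5, 0.76, 1.19, 0.58, 0.77]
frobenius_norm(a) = 4.64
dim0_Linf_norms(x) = [0.77, 1.19, 0.5, 0.75, 0.65, 0.58]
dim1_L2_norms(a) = [0.79, 2.19, 2.32, 2.49, 1.51, 1.49]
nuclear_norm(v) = 3.23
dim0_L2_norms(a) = [0.89, 2.24, 1.88, 2.52, 1.47, 1.91]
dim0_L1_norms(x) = [2.62, 2.92, 1.06, 2.42, 1.13, 1.69]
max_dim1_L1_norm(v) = 1.61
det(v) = -0.02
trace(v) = -1.14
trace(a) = 5.31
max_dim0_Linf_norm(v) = 0.54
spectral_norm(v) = 0.79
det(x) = -0.00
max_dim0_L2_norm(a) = 2.52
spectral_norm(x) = 2.03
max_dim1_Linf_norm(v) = 0.54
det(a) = 0.00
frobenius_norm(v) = 1.38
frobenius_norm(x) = 2.59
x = a @ v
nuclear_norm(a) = 8.66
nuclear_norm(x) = 4.65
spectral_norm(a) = 3.23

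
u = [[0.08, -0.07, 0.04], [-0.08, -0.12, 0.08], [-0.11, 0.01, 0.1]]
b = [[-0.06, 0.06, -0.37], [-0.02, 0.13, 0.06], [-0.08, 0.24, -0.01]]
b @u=[[0.03, -0.01, -0.03], [-0.02, -0.01, 0.02], [-0.02, -0.02, 0.02]]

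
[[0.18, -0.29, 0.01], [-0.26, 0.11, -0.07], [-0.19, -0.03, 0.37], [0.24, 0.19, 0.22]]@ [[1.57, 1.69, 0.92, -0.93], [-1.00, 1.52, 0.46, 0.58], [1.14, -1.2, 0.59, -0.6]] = [[0.58, -0.15, 0.04, -0.34],  [-0.6, -0.19, -0.23, 0.35],  [0.15, -0.81, 0.03, -0.06],  [0.44, 0.43, 0.44, -0.25]]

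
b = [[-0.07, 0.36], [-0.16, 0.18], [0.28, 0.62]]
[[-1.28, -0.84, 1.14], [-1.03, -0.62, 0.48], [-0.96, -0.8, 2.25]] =b@[[3.09, 1.61, 0.71], [-2.95, -2.01, 3.31]]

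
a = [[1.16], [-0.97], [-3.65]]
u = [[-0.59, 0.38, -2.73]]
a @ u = [[-0.68,0.44,-3.17], [0.57,-0.37,2.65], [2.15,-1.39,9.96]]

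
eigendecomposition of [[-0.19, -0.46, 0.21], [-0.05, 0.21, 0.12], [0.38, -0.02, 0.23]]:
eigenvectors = [[(0.85+0j), 0.22+0.30j, (0.22-0.3j)], [0.17+0.00j, (0.22-0.4j), 0.22+0.40j], [(-0.5+0j), 0.81+0.00j, (0.81-0j)]]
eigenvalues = [(-0.4+0j), (0.33+0.15j), (0.33-0.15j)]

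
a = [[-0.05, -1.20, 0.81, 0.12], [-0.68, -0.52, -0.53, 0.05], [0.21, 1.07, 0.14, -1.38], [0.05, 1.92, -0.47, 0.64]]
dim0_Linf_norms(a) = [0.68, 1.92, 0.81, 1.38]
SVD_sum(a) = [[-0.14,-1.31,0.31,0.1], [-0.05,-0.44,0.1,0.03], [0.11,1.08,-0.26,-0.08], [0.19,1.85,-0.44,-0.14]] + [[0.03, -0.0, 0.06, -0.15], [-0.07, 0.0, -0.12, 0.32], [0.25, -0.01, 0.46, -1.25], [-0.14, 0.01, -0.26, 0.7]] + [[0.24, 0.06, 0.32, 0.16], [-0.46, -0.12, -0.59, -0.31], [-0.08, -0.02, -0.11, -0.06], [0.11, 0.03, 0.15, 0.08]] + [[-0.19, 0.05, 0.13, 0.01], [-0.11, 0.03, 0.08, 0.01], [-0.07, 0.02, 0.05, 0.0], [-0.12, 0.03, 0.08, 0.01]]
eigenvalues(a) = [(-1.23+0j), (-0.11+0.79j), (-0.11-0.79j), (1.66+0j)]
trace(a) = 0.21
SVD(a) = [[-0.51,-0.10,0.45,0.72], [-0.17,0.22,-0.85,0.44], [0.42,-0.85,-0.16,0.28], [0.73,0.47,0.21,0.45]] @ diag([2.6446918361727976, 1.594708885189162, 0.960334601807088, 0.3191647157060435]) @ [[0.10, 0.97, -0.23, -0.07], [-0.19, 0.01, -0.34, 0.92], [0.56, 0.14, 0.73, 0.38], [-0.80, 0.22, 0.55, 0.04]]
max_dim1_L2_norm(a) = 2.08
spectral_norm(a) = 2.64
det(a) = -1.29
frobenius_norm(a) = 3.25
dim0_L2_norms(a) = [0.72, 2.56, 1.09, 1.53]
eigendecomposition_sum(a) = [[-0.83+0.00j,  -1.46+0.00j,  (-0.05+0j),  (0.05+0j)], [(-0.24+0j),  -0.42+0.00j,  -0.02+0.00j,  (0.02+0j)], [0.79-0.00j,  (1.38-0j),  0.05-0.00j,  -0.05-0.00j], [(0.47-0j),  0.82-0.00j,  0.03-0.00j,  -0.03-0.00j]] + [[0.31+0.14j, 0.29-0.36j, 0.27-0.06j, 0.26+0.16j], [(-0.17-0.08j), -0.16+0.19j, -0.14+0.03j, -0.14-0.09j], [(-0.39+0.15j), (0.06+0.56j), (-0.18+0.28j), -0.36+0.08j], [-0.06+0.21j, 0.25+0.16j, 0.06+0.17j, -0.08+0.18j]] + [[0.31-0.14j,  (0.29+0.36j),  0.27+0.06j,  0.26-0.16j], [-0.17+0.08j,  -0.16-0.19j,  -0.14-0.03j,  -0.14+0.09j], [(-0.39-0.15j),  (0.06-0.56j),  (-0.18-0.28j),  -0.36-0.08j], [(-0.06-0.21j),  (0.25-0.16j),  0.06-0.17j,  -0.08-0.18j]] + [[(0.15-0j), (-0.31-0j), 0.33+0.00j, (-0.44+0j)], [(-0.11+0j), 0.22+0.00j, (-0.23-0j), 0.31-0.00j], [(0.21-0j), -0.43-0.00j, 0.45+0.00j, (-0.61+0j)], [-0.29+0.00j, 0.59+0.00j, (-0.62-0j), 0.84-0.00j]]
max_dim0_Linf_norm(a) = 1.92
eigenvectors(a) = [[(-0.66+0j),-0.40-0.39j,-0.40+0.39j,(-0.38+0j)],[(-0.19+0j),0.21+0.21j,(0.21-0.21j),(0.26+0j)],[0.62+0.00j,0.68+0.00j,(0.68-0j),-0.52+0.00j],[(0.37+0j),0.22-0.29j,(0.22+0.29j),(0.72+0j)]]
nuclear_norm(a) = 5.52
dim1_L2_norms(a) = [1.45, 1.01, 1.76, 2.08]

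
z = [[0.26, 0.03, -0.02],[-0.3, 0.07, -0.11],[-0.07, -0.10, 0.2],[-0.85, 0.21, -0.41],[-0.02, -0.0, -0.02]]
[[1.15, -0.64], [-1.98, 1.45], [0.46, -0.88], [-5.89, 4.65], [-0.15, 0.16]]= z @ [[4.96, -2.87], [-3.1, 0.07], [2.5, -5.35]]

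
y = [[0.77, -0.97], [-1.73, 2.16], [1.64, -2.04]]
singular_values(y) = [4.01, 0.01]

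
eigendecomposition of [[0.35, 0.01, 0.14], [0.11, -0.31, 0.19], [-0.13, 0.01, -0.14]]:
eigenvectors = [[-0.96, -0.00, -0.26],[-0.09, 1.0, 0.55],[0.27, -0.06, 0.79]]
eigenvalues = [0.31, -0.32, -0.09]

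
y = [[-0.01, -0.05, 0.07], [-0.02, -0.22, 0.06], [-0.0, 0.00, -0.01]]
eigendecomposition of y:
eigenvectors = [[1.00, 0.23, -0.99], [-0.09, 0.97, 0.12], [0.00, 0.00, 0.08]]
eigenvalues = [-0.01, -0.22, -0.01]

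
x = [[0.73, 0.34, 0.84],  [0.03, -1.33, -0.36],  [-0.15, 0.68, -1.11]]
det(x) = 1.136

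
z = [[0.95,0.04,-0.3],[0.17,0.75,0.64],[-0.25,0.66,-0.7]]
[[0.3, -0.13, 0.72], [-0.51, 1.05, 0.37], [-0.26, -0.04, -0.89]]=z @ [[0.27, 0.07, 0.98], [-0.54, 0.75, -0.29], [-0.23, 0.74, 0.65]]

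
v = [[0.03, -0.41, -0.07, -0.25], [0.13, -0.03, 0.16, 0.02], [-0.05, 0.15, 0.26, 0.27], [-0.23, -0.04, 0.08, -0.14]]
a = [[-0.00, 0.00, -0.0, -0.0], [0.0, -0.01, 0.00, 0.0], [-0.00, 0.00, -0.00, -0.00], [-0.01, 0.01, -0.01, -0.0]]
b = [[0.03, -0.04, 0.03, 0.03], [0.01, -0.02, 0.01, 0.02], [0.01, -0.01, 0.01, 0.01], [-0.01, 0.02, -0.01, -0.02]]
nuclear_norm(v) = 1.26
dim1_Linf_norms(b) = [0.04, 0.02, 0.01, 0.02]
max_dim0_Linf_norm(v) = 0.41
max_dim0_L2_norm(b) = 0.05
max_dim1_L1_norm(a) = 0.03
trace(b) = -0.00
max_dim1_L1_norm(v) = 0.76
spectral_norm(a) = 0.02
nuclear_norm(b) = 0.09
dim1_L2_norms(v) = [0.49, 0.21, 0.41, 0.28]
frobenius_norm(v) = 0.73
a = v @ b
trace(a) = -0.01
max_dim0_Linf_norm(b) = 0.04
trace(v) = 0.12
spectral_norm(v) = 0.60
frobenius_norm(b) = 0.08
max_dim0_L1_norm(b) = 0.09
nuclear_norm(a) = 0.03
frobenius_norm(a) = 0.02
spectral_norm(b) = 0.08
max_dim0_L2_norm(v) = 0.44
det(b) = 0.00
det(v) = -0.00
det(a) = 0.00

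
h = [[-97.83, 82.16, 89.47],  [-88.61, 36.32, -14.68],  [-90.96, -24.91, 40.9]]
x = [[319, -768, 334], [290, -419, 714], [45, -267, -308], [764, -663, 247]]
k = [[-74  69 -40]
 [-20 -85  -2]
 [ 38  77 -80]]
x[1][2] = 714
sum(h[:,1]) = 93.57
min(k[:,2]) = -80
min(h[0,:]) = -97.83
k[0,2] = -40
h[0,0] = -97.83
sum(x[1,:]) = 585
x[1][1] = -419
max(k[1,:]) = -2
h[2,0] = -90.96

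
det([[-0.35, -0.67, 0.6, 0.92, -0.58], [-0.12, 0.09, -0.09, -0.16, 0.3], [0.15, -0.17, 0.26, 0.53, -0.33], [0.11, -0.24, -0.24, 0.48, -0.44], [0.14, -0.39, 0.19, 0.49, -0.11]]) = -0.010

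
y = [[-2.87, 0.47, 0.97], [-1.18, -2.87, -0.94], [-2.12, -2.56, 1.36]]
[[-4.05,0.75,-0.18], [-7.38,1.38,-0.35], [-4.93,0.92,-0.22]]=y @[[2.20, -0.41, 0.1], [1.07, -0.2, 0.05], [1.82, -0.34, 0.09]]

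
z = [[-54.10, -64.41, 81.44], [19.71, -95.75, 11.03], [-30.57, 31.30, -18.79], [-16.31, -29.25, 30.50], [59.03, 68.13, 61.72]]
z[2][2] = -18.79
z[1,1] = -95.75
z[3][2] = 30.5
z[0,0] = -54.1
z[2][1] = 31.3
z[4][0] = 59.03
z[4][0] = 59.03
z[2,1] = 31.3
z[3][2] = 30.5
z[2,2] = -18.79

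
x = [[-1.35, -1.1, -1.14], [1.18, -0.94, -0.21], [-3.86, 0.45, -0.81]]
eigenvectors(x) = [[-0.47, 0.3, 0.15], [0.18, 0.42, 0.65], [-0.86, -0.86, -0.75]]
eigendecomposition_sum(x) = [[-1.62, -0.66, -0.90],[0.62, 0.25, 0.35],[-2.96, -1.21, -1.65]] + [[0.21,-0.23,-0.16], [0.29,-0.33,-0.22], [-0.58,0.66,0.46]] + [[0.06, -0.2, -0.08], [0.27, -0.87, -0.33], [-0.31, 1.0, 0.38]]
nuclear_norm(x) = 6.21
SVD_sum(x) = [[-1.47, 0.09, -0.37],[1.11, -0.07, 0.28],[-3.83, 0.25, -0.96]] + [[0.11, -1.21, -0.75],  [0.08, -0.85, -0.53],  [-0.02, 0.22, 0.13]] + [[0.01, 0.01, -0.02], [-0.01, -0.02, 0.04], [-0.01, -0.01, 0.02]]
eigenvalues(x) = [-3.01, 0.34, -0.42]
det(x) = 0.43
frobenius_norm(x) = 4.73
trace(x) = -3.10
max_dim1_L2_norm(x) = 3.97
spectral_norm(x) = 4.39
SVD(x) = [[-0.34, -0.81, -0.47], [0.26, -0.57, 0.78], [-0.9, 0.15, 0.41]] @ diag([4.394453231910559, 1.7595600908135924, 0.05593817450463696]) @ [[0.97,-0.06,0.24], [-0.08,0.85,0.53], [-0.24,-0.53,0.82]]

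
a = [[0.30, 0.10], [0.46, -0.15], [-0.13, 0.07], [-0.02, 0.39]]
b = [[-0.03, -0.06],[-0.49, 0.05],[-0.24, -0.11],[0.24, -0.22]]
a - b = [[0.33, 0.16],[0.95, -0.20],[0.11, 0.18],[-0.26, 0.61]]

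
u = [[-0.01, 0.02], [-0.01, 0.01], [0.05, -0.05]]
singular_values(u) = [0.08, 0.01]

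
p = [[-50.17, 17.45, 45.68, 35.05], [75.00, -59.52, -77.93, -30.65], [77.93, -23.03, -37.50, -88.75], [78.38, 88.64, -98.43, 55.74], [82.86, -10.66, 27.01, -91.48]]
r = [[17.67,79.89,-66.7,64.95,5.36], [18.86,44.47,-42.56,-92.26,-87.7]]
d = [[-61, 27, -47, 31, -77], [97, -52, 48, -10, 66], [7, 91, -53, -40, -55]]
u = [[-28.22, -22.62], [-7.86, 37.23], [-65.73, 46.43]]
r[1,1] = 44.47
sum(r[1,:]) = -159.19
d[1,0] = 97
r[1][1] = 44.47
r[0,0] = 17.67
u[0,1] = -22.62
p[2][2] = -37.5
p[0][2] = 45.68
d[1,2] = 48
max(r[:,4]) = 5.36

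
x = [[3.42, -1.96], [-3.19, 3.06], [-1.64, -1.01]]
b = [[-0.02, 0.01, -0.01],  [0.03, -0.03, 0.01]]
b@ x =[[-0.08,0.08], [0.18,-0.16]]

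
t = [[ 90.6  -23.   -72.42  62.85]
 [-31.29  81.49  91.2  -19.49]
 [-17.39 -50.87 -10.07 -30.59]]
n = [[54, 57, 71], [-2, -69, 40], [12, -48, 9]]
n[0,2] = 71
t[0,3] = 62.85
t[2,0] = -17.39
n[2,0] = 12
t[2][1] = -50.87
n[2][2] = 9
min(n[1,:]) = -69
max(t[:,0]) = 90.6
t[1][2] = 91.2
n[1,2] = 40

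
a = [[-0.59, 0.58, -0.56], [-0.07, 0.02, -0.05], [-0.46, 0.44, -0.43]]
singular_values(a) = [1.26, 0.04, 0.0]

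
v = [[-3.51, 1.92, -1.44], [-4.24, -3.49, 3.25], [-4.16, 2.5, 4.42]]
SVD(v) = [[-0.23, -0.59, 0.77], [-0.65, 0.69, 0.33], [-0.73, -0.42, -0.54]] @ diag([8.250886065355985, 4.835845658281179, 3.2295163578773716]) @ [[0.8, -0.00, -0.60],[0.19, -0.95, 0.25],[-0.57, -0.31, -0.76]]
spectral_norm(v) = 8.25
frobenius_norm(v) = 10.09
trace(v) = -2.58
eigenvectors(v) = [[0.07+0.00j,-0.03+0.64j,-0.03-0.64j], [-0.36+0.00j,-0.69+0.00j,-0.69-0.00j], [(-0.93+0j),0.09+0.33j,0.09-0.33j]]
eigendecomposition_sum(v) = [[(0.21+0j), (-0.06+0j), -0.39-0.00j], [(-1.06+0j), (0.33+0j), 2.01+0.00j], [-2.72+0.00j, (0.84+0j), 5.17+0.00j]] + [[(-1.86+1.37j), 0.99+1.82j, -0.53-0.60j], [(-1.59-1.93j), -1.91+1.18j, (0.62-0.6j)], [-0.72+1.03j, (0.83+0.76j), (-0.38-0.22j)]] + [[(-1.86-1.37j), (0.99-1.82j), (-0.53+0.6j)], [-1.59+1.93j, (-1.91-1.18j), (0.62+0.6j)], [-0.72-1.03j, (0.83-0.76j), -0.38+0.22j]]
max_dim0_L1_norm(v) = 11.91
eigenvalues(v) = [(5.7+0j), (-4.14+2.33j), (-4.14-2.33j)]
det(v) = 128.86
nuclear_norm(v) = 16.32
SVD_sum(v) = [[-1.54, 0.00, 1.17], [-4.26, 0.00, 3.22], [-4.78, 0.00, 3.61]] + [[-0.54,2.7,-0.71], [0.63,-3.16,0.83], [-0.39,1.95,-0.51]] + [[-1.43, -0.78, -1.89], [-0.6, -0.33, -0.8], [1.0, 0.55, 1.33]]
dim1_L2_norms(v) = [4.25, 6.38, 6.56]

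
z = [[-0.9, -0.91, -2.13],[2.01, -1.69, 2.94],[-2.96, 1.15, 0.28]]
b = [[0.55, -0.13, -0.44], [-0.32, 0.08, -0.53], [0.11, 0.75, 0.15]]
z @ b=[[-0.44, -1.55, 0.56], [1.97, 1.81, 0.45], [-1.97, 0.69, 0.73]]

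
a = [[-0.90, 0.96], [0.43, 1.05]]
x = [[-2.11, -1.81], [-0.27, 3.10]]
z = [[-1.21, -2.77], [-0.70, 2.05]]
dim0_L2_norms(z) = [1.4, 3.45]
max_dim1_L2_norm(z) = 3.02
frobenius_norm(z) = 3.72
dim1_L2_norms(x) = [2.78, 3.11]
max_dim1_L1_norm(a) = 1.86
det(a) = -1.36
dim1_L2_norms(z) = [3.02, 2.17]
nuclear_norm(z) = 4.76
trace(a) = 0.15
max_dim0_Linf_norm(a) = 1.05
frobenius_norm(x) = 4.17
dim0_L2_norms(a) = [1.0, 1.42]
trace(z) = 0.84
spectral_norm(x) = 3.72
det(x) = -7.03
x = a + z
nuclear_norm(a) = 2.39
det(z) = -4.42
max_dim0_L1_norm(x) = 4.91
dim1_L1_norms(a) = [1.86, 1.48]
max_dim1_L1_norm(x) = 3.92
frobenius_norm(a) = 1.74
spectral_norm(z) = 3.50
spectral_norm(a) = 1.47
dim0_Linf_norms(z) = [1.21, 2.77]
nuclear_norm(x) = 5.61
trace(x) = 0.99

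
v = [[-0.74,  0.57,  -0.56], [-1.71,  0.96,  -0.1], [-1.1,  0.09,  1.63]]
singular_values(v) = [2.46, 1.69, 0.0]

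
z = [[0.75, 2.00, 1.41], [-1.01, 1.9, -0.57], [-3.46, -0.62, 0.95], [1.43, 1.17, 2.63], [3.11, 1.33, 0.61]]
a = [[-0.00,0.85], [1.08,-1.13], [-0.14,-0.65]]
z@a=[[1.96, -2.54],[2.13, -2.64],[-0.80, -2.86],[0.90, -1.82],[1.35, 0.74]]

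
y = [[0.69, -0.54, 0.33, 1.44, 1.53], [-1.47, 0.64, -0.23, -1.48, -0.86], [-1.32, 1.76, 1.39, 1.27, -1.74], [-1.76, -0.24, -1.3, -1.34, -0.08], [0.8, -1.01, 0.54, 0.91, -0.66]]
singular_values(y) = [4.08, 3.46, 1.5, 1.07, 0.33]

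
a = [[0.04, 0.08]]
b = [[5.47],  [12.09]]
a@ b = [[1.19]]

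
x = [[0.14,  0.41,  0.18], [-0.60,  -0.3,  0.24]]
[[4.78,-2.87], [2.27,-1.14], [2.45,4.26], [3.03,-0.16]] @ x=[[2.39,2.82,0.17], [1.00,1.27,0.14], [-2.21,-0.27,1.46], [0.52,1.29,0.51]]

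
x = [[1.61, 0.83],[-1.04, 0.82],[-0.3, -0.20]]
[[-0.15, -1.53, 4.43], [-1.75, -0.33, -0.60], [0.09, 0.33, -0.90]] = x @[[0.61,-0.45,1.89], [-1.36,-0.97,1.67]]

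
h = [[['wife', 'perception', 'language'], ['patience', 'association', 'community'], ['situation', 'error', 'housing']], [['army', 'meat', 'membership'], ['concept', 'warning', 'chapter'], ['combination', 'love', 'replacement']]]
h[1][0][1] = 'meat'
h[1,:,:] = [['army', 'meat', 'membership'], ['concept', 'warning', 'chapter'], ['combination', 'love', 'replacement']]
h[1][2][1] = 'love'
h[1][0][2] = 'membership'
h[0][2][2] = 'housing'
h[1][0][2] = 'membership'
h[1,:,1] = ['meat', 'warning', 'love']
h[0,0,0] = 'wife'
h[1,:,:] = [['army', 'meat', 'membership'], ['concept', 'warning', 'chapter'], ['combination', 'love', 'replacement']]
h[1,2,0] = 'combination'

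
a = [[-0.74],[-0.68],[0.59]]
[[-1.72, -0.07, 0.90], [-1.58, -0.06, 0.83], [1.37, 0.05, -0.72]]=a@[[2.32,0.09,-1.22]]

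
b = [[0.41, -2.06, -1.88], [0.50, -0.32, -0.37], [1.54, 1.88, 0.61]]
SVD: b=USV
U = [[0.77, -0.56, -0.29],[0.11, -0.33, 0.94],[-0.62, -0.76, -0.20]]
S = [3.42, 1.73, 0.12]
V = [[-0.17, -0.82, -0.55],[-0.9, -0.09, 0.42],[0.39, -0.57, 0.72]]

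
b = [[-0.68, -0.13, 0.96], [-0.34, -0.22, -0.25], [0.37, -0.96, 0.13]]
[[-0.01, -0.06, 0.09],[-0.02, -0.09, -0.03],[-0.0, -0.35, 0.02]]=b@[[0.04,0.02,0.02], [0.02,0.37,0.0], [0.02,0.0,0.11]]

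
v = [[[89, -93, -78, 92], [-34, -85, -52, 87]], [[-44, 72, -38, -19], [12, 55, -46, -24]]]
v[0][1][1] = -85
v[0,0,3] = 92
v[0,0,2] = -78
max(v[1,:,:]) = 72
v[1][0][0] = -44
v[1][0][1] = 72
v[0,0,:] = [89, -93, -78, 92]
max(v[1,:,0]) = 12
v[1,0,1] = 72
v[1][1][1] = 55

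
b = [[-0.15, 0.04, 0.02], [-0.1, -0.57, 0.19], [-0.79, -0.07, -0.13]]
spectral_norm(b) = 0.83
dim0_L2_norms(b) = [0.81, 0.58, 0.23]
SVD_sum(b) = [[-0.13, -0.03, -0.01], [-0.22, -0.06, -0.02], [-0.76, -0.21, -0.06]] + [[-0.01, 0.06, -0.02], [0.12, -0.51, 0.21], [-0.03, 0.14, -0.06]] + [[-0.01,0.02,0.05], [-0.0,0.00,0.00], [0.00,-0.0,-0.01]]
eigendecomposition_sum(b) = [[-0.06+0.09j,(-0.01+0.01j),(0.02+0.01j)], [(-0.2-0.09j),-0.02-0.01j,-0.01+0.04j], [(-0.39-0.33j),(-0.04-0.03j),(-0.06+0.09j)]] + [[(-0.06-0.09j), (-0.01-0.01j), (0.02-0.01j)], [(-0.2+0.09j), (-0.02+0.01j), -0.01-0.04j], [(-0.39+0.33j), (-0.04+0.03j), -0.06-0.09j]] + [[(-0.03+0j), (0.05+0j), -0.02-0.00j], [(0.29-0j), -0.53-0.00j, 0.22+0.00j], [-0.00+0.00j, (0.01+0j), (-0-0j)]]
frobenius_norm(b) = 1.02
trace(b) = -0.85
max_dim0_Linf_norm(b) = 0.79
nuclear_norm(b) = 1.48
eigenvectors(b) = [[-0.02-0.19j, -0.02+0.19j, (0.1+0j)],[(0.37-0.1j), 0.37+0.10j, -1.00+0.00j],[(0.91+0j), 0.91-0.00j, 0.01+0.00j]]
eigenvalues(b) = [(-0.14+0.17j), (-0.14-0.17j), (-0.56+0j)]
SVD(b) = [[-0.16, 0.10, -0.98], [-0.28, -0.96, -0.06], [-0.95, 0.26, 0.18]] @ diag([0.8320343336961896, 0.5879839671357419, 0.05825566017179988]) @ [[0.96, 0.26, 0.08],  [-0.22, 0.91, -0.36],  [0.17, -0.33, -0.93]]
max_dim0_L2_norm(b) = 0.81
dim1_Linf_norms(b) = [0.15, 0.57, 0.79]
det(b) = -0.03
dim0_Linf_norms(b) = [0.79, 0.57, 0.19]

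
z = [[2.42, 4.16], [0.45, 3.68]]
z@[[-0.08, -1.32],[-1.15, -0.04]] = [[-4.98, -3.36],[-4.27, -0.74]]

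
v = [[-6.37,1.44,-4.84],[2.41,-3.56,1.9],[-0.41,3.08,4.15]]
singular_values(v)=[9.1, 5.4, 1.77]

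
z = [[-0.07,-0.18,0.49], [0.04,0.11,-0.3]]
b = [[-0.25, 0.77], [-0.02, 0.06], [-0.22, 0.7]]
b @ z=[[0.05, 0.13, -0.35], [0.00, 0.01, -0.03], [0.04, 0.12, -0.32]]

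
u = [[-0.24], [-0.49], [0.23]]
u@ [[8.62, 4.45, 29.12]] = [[-2.07, -1.07, -6.99], [-4.22, -2.18, -14.27], [1.98, 1.02, 6.7]]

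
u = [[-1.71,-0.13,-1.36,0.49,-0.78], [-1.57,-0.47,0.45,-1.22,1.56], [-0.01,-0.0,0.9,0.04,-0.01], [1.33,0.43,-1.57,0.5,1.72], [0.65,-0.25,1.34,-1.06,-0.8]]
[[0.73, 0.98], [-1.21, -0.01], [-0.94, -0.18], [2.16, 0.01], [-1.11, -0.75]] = u@[[0.49, -0.31], [-0.46, 0.03], [-1.05, -0.22], [0.14, 0.26], [-0.01, -0.04]]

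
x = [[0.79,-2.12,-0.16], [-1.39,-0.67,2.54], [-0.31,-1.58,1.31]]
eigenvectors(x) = [[-0.81+0.00j, (0.86+0j), (0.86-0j)], [-0.28+0.00j, -0.02-0.16j, -0.02+0.16j], [(-0.51+0j), 0.48-0.09j, (0.48+0.09j)]]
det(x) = -0.03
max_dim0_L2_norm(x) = 2.86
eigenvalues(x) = [(-0.05+0j), (0.74+0.41j), (0.74-0.41j)]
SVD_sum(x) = [[-0.24, -0.42, 0.60], [-0.88, -1.51, 2.17], [-0.62, -1.07, 1.54]] + [[1.04, -1.70, -0.76], [-0.51, 0.84, 0.37], [0.31, -0.51, -0.23]] + [[-0.00, -0.00, -0.0], [-0.0, -0.00, -0.0], [0.0, 0.0, 0.0]]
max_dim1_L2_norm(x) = 2.97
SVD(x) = [[0.22, -0.87, -0.45], [0.8, 0.43, -0.43], [0.56, -0.26, 0.78]] @ diag([3.496952205478657, 2.4610183522025624, 0.0037339951996233594]) @ [[-0.32, -0.54, 0.78], [-0.49, 0.8, 0.36], [0.81, 0.27, 0.52]]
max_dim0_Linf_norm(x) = 2.54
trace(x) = 1.43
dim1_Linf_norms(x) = [2.12, 2.54, 1.58]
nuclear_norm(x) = 5.96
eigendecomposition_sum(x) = [[-0.18+0.00j, (-0.18+0j), 0.32-0.00j], [(-0.06+0j), (-0.06+0j), 0.11-0.00j], [-0.12+0.00j, -0.11+0.00j, 0.20-0.00j]] + [[0.49-3.54j,-0.97-1.74j,(-0.24+6.54j)], [(-0.66-0.03j),-0.30+0.21j,(1.22-0.07j)], [-0.10-2.06j,-0.73-0.88j,(0.55+3.74j)]] + [[0.49+3.54j, -0.97+1.74j, -0.24-6.54j], [-0.66+0.03j, (-0.3-0.21j), (1.22+0.07j)], [(-0.1+2.06j), -0.73+0.88j, (0.55-3.74j)]]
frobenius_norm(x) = 4.28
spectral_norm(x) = 3.50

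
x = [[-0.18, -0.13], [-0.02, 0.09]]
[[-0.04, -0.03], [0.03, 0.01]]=x @ [[-0.01,0.09], [0.31,0.12]]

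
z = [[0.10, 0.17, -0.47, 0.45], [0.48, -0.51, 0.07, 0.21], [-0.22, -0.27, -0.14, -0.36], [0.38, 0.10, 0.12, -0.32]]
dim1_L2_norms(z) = [0.68, 0.73, 0.52, 0.52]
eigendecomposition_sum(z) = [[(0.37+0j), (0.12-0j), (-0.17-0j), 0.27+0.00j],[(0.17+0j), (0.05-0j), (-0.08-0j), (0.12+0j)],[(-0.23+0j), (-0.07+0j), (0.11+0j), (-0.16+0j)],[(0.14+0j), (0.04-0j), -0.06-0.00j, (0.1+0j)]] + [[(-0.17-0.01j), (0.1-0.08j), (-0.18-0.11j), (0.03-0.06j)], [(0.09+0.16j), -0.13-0.04j, 0.01+0.23j, (-0.08+0j)], [0.01+0.21j, -0.12-0.11j, -0.11+0.25j, (-0.08-0.04j)], [(0.2+0.08j), -0.15+0.06j, 0.17+0.21j, (-0.07+0.06j)]] + [[(-0.17+0.01j), 0.10+0.08j, (-0.18+0.11j), 0.03+0.06j], [(0.09-0.16j), (-0.13+0.04j), 0.01-0.23j, (-0.08-0j)], [(0.01-0.21j), (-0.12+0.11j), -0.11-0.25j, (-0.08+0.04j)], [0.20-0.08j, (-0.15-0.06j), (0.17-0.21j), (-0.07-0.06j)]] + [[(0.06+0j), -0.14-0.00j, (0.06+0j), (0.11+0j)], [0.13+0.00j, (-0.3-0j), 0.14+0.00j, 0.24+0.00j], [-0.02-0.00j, 0.04+0.00j, (-0.02-0j), (-0.03-0j)], [(-0.16-0j), (0.36+0j), (-0.16-0j), -0.28-0.00j]]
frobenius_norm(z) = 1.24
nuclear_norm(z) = 2.38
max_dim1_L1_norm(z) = 1.27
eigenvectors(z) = [[(-0.76+0j), (-0.4+0.14j), (-0.4-0.14j), -0.29+0.00j],[(-0.34+0j), (0.37+0.28j), 0.37-0.28j, -0.62+0.00j],[0.47+0.00j, (0.24+0.5j), 0.24-0.50j, 0.08+0.00j],[(-0.28+0j), 0.55+0.00j, 0.55-0.00j, (0.73+0j)]]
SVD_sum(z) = [[0.19,  0.05,  -0.26,  0.53], [0.08,  0.02,  -0.11,  0.22], [-0.1,  -0.02,  0.14,  -0.29], [-0.06,  -0.01,  0.08,  -0.17]] + [[-0.15, 0.12, -0.06, 0.01],[0.49, -0.41, 0.21, -0.03],[-0.01, 0.01, -0.01, 0.00],[0.19, -0.16, 0.08, -0.01]] + [[-0.00, -0.01, -0.0, 0.00], [-0.08, -0.12, -0.05, 0.01], [-0.17, -0.27, -0.11, 0.03], [0.18, 0.27, 0.11, -0.03]] + [[0.06, 0.01, -0.15, -0.09], [-0.01, -0.00, 0.01, 0.01], [0.07, 0.01, -0.16, -0.11], [0.07, 0.01, -0.16, -0.1]]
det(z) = -0.10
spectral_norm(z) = 0.78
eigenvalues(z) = [(0.63+0j), (-0.48+0.26j), (-0.48-0.26j), (-0.54+0j)]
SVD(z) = [[-0.8, 0.27, 0.02, 0.54], [-0.33, -0.89, 0.3, -0.05], [0.43, 0.03, 0.67, 0.61], [0.26, -0.36, -0.68, 0.58]] @ diag([0.7794503473281279, 0.7504710618190094, 0.5050134837802311, 0.34309142021109035]) @ [[-0.30, -0.07, 0.41, -0.86], [-0.72, 0.61, -0.31, 0.05], [-0.52, -0.79, -0.32, 0.10], [0.34, 0.04, -0.79, -0.51]]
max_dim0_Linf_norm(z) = 0.51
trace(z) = -0.87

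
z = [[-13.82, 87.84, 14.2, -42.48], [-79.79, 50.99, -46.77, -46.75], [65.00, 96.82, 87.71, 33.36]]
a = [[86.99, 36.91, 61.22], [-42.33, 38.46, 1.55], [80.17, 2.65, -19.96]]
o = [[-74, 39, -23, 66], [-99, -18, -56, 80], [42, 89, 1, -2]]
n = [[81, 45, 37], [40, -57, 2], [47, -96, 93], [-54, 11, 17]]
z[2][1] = 96.82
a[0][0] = 86.99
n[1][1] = -57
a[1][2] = 1.55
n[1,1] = -57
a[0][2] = 61.22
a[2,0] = 80.17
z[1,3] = -46.75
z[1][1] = 50.99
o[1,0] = -99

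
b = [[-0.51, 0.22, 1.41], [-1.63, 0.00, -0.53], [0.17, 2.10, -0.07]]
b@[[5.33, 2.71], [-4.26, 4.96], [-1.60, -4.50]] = [[-5.91, -6.64],[-7.84, -2.03],[-7.93, 11.19]]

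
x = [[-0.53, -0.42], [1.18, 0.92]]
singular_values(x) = [1.64, 0.0]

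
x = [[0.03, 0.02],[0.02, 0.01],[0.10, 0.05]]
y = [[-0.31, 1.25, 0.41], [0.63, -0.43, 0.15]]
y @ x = [[0.06, 0.03], [0.03, 0.02]]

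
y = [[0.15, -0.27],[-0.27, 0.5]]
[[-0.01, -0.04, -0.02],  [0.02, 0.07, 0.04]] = y @ [[0.01,0.02,0.01],  [0.05,0.16,0.08]]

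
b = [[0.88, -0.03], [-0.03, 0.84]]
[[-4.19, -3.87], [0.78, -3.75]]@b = [[-3.57, -3.13], [0.8, -3.17]]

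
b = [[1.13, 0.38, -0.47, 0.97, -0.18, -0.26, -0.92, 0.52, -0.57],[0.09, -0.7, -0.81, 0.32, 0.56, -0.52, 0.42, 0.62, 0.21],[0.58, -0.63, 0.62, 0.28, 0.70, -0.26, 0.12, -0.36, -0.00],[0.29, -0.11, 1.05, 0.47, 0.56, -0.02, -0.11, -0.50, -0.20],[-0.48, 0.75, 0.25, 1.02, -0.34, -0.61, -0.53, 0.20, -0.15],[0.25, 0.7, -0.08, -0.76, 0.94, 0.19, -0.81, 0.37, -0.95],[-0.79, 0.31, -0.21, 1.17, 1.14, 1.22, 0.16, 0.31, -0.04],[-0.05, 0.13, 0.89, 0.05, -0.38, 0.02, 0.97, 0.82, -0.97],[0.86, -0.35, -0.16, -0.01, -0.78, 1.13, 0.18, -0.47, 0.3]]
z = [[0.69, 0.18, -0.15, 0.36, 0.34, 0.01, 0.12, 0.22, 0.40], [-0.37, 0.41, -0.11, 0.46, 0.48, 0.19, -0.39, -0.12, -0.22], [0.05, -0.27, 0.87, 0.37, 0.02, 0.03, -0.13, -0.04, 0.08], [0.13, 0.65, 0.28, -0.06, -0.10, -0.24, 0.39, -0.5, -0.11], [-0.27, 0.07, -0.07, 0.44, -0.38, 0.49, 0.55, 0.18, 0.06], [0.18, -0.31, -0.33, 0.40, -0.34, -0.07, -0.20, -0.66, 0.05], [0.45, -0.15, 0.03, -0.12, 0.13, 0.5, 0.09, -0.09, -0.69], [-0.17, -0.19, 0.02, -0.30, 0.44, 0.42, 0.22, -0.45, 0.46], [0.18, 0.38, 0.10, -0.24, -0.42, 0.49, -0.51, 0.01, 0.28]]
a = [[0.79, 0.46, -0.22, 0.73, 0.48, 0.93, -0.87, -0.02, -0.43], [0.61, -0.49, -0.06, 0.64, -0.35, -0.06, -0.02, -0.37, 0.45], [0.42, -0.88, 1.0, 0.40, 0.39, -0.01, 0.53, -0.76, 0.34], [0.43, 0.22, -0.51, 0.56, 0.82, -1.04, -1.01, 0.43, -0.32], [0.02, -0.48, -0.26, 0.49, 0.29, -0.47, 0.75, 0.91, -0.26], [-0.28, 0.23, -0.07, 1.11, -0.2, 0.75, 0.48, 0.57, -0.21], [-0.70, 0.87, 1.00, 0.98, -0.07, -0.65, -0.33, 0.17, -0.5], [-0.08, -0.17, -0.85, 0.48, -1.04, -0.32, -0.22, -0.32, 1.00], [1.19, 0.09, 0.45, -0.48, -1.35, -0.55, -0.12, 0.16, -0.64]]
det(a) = 0.00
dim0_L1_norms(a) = [4.52, 3.89, 4.42, 5.87, 4.99, 4.78, 4.33, 3.71, 4.15]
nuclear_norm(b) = 14.04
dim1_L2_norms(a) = [1.86, 1.22, 1.8, 1.97, 1.52, 1.6, 2.01, 1.82, 2.11]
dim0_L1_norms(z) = [2.49, 2.61, 1.96, 2.75, 2.65, 2.44, 2.6, 2.27, 2.35]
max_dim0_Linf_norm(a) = 1.35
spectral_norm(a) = 2.55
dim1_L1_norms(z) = [2.47, 2.75, 1.86, 2.46, 2.51, 2.54, 2.25, 2.67, 2.61]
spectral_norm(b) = 2.53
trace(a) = 1.61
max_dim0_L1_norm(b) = 5.58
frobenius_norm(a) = 5.36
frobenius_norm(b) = 5.35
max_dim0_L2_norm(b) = 2.08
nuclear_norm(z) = 8.99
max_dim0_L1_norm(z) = 2.75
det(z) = -0.99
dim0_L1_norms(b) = [4.52, 4.06, 4.54, 5.05, 5.58, 4.23, 4.22, 4.17, 3.39]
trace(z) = 1.38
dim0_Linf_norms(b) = [1.13, 0.75, 1.05, 1.17, 1.14, 1.22, 0.97, 0.82, 0.97]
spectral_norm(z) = 1.01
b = z @ a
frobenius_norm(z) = 3.00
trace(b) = 2.65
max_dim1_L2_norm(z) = 1.01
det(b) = -0.00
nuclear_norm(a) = 14.04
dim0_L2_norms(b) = [1.83, 1.53, 1.82, 2.08, 2.05, 1.89, 1.73, 1.48, 1.54]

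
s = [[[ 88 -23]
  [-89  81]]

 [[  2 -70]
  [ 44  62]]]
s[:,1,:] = [[-89, 81], [44, 62]]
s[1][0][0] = 2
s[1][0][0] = 2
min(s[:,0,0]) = 2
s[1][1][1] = 62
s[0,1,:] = [-89, 81]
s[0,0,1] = -23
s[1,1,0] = 44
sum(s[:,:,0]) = 45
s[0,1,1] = 81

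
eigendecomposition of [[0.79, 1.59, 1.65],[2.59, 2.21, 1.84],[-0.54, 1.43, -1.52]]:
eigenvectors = [[(0.5+0j), 0.51+0.27j, (0.51-0.27j)], [(0.85+0j), 0.07-0.19j, (0.07+0.19j)], [0.17+0.00j, -0.79+0.00j, (-0.79-0j)]]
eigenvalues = [(4.08+0j), (-1.3+0.52j), (-1.3-0.52j)]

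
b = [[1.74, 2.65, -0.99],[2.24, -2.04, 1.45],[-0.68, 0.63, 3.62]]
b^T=[[1.74, 2.24, -0.68],[2.65, -2.04, 0.63],[-0.99, 1.45, 3.62]]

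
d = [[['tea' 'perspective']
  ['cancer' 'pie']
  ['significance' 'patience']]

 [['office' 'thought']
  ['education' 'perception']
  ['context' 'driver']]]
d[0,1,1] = 'pie'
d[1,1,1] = 'perception'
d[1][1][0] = 'education'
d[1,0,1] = 'thought'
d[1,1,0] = 'education'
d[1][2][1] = 'driver'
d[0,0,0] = 'tea'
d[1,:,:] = [['office', 'thought'], ['education', 'perception'], ['context', 'driver']]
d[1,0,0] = 'office'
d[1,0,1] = 'thought'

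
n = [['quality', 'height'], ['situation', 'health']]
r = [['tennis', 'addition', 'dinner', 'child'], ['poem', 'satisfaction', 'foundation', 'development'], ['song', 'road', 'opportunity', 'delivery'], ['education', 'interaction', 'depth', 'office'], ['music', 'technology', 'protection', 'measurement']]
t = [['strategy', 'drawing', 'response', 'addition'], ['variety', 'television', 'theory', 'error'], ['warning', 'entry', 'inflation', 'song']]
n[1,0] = 'situation'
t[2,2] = 'inflation'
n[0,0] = 'quality'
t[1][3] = 'error'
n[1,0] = 'situation'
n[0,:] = ['quality', 'height']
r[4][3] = 'measurement'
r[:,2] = ['dinner', 'foundation', 'opportunity', 'depth', 'protection']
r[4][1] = 'technology'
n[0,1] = 'height'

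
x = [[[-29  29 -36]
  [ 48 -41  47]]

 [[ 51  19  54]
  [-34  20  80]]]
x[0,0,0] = -29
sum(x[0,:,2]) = 11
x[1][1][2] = 80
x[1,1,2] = 80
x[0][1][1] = -41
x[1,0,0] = 51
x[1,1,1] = 20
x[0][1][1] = -41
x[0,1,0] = 48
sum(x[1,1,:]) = 66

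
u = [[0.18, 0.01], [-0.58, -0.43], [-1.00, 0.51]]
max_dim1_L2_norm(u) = 1.12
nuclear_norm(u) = 1.81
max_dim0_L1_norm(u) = 1.76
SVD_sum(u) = [[0.17, -0.04], [-0.44, 0.11], [-1.06, 0.28]] + [[0.01, 0.05],[-0.14, -0.54],[0.06, 0.23]]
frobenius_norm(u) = 1.35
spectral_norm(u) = 1.20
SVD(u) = [[-0.14, 0.09], [0.38, -0.92], [0.91, 0.39]] @ diag([1.1984854920620691, 0.6144367545294961]) @ [[-0.97, 0.25],[0.25, 0.97]]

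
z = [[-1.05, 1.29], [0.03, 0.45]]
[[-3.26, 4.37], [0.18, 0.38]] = z @ [[3.33, -2.88], [0.18, 1.04]]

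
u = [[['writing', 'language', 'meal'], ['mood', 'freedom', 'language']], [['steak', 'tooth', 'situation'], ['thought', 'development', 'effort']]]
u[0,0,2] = 'meal'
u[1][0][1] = 'tooth'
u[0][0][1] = 'language'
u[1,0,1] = 'tooth'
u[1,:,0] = ['steak', 'thought']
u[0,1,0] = 'mood'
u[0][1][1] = 'freedom'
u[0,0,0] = 'writing'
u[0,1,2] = 'language'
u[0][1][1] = 'freedom'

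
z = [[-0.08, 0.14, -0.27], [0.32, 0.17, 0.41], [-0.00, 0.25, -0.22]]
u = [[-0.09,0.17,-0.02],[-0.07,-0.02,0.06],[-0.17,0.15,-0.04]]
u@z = [[0.06, 0.01, 0.10], [-0.0, 0.00, -0.00], [0.06, -0.01, 0.12]]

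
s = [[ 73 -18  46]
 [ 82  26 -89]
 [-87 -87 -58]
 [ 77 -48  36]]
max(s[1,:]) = 82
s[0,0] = 73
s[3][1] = -48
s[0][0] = 73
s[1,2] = -89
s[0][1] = -18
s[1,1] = 26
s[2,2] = -58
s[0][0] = 73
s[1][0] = 82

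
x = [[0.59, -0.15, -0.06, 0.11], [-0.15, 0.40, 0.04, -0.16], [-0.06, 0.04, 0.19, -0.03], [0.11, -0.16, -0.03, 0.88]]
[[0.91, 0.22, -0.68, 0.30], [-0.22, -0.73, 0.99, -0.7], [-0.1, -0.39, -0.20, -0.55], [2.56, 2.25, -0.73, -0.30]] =x@[[1.28, -0.47, -0.70, -0.09], [1.11, -0.88, 2.25, -1.82], [0.12, -1.66, -1.82, -2.67], [2.95, 2.4, -0.39, -0.75]]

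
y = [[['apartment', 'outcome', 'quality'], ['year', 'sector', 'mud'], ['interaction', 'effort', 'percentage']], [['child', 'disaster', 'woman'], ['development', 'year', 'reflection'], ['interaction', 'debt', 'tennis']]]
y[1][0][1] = 'disaster'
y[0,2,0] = 'interaction'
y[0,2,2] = 'percentage'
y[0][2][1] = 'effort'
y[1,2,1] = 'debt'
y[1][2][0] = 'interaction'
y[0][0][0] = 'apartment'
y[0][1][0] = 'year'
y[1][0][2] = 'woman'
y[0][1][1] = 'sector'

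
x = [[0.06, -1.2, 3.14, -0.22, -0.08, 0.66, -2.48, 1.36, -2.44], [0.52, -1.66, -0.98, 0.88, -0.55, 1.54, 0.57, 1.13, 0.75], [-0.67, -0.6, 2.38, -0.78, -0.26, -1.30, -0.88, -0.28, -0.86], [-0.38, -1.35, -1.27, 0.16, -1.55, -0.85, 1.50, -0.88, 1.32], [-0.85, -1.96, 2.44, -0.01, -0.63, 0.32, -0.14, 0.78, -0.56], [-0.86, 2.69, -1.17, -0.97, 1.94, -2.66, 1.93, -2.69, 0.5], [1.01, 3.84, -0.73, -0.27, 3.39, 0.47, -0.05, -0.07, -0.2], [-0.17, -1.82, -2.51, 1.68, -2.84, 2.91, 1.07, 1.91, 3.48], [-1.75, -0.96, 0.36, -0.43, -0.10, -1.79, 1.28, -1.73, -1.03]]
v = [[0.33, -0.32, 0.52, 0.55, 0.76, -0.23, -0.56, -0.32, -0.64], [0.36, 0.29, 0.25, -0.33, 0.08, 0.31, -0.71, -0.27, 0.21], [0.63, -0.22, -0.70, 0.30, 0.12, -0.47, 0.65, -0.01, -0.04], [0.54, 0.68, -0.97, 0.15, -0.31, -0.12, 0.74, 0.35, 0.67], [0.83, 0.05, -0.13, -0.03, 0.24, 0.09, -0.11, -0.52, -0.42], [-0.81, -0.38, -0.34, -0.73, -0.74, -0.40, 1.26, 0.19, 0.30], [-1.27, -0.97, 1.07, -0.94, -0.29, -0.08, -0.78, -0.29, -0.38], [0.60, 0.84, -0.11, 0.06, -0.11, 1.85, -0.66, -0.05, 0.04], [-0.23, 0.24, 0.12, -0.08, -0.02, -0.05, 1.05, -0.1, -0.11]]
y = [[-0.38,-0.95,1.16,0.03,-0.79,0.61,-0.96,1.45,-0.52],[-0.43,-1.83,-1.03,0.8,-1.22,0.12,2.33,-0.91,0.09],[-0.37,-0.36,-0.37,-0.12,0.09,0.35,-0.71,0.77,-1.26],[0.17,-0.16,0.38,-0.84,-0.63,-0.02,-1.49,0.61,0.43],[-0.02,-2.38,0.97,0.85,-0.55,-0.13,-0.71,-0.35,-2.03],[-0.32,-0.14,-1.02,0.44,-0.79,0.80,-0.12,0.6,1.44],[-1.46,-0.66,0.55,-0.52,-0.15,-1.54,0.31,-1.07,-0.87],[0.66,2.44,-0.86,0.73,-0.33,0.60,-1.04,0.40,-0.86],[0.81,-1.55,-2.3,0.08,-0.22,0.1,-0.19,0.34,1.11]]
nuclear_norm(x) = 27.54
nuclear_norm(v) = 10.82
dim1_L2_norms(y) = [2.59, 3.61, 1.8, 2.02, 3.52, 2.25, 2.74, 3.18, 3.13]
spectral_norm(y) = 4.85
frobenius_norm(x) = 13.74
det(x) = 0.00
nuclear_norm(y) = 21.41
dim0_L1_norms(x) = [6.27, 16.08, 14.98, 5.4, 11.34, 12.5, 9.9, 10.83, 11.14]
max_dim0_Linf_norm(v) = 1.85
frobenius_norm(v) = 4.98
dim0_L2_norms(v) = [2.07, 1.6, 1.75, 1.4, 1.18, 2.0, 2.35, 0.84, 1.15]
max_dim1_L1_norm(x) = 18.39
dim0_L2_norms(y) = [1.95, 4.35, 3.32, 1.76, 1.9, 1.98, 3.29, 2.41, 3.31]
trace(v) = -1.03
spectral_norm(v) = 3.06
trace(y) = -1.35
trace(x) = -1.52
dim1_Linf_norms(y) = [1.45, 2.33, 1.26, 1.49, 2.38, 1.44, 1.54, 2.44, 2.3]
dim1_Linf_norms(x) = [3.14, 1.66, 2.38, 1.55, 2.44, 2.69, 3.84, 3.48, 1.79]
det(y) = -185.02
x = v @ y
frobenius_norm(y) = 8.48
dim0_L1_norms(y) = [4.62, 10.47, 8.64, 4.41, 4.77, 4.27, 7.86, 6.5, 8.61]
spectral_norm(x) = 9.11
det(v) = -0.00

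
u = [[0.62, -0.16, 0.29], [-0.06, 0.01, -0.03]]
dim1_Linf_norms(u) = [0.62, 0.06]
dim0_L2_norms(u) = [0.62, 0.16, 0.29]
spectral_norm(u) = 0.71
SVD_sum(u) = [[0.62, -0.16, 0.29],[-0.06, 0.02, -0.03]] + [[-0.00, -0.0, -0.00],[-0.0, -0.01, -0.0]]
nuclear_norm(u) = 0.71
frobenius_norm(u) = 0.71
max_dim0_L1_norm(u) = 0.68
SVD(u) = [[-1.00, 0.10], [0.10, 1.00]] @ diag([0.7061633601215146, 0.00577137954843998]) @ [[-0.88, 0.23, -0.41],[-0.07, -0.93, -0.37]]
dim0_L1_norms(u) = [0.68, 0.17, 0.32]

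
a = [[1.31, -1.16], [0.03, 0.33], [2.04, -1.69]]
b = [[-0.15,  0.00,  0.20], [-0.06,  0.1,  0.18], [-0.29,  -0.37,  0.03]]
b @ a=[[0.21, -0.16], [0.29, -0.20], [-0.33, 0.16]]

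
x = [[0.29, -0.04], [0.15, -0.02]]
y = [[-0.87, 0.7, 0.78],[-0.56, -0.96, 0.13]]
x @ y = [[-0.23,0.24,0.22], [-0.12,0.12,0.11]]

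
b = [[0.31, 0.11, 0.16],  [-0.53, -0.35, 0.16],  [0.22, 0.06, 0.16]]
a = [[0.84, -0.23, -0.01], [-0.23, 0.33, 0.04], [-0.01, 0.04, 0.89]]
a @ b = [[0.38, 0.17, 0.10], [-0.24, -0.14, 0.02], [0.17, 0.04, 0.15]]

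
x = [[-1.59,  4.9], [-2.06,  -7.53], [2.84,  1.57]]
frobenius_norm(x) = 9.90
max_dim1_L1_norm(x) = 9.59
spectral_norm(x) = 9.23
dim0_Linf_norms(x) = [2.84, 7.53]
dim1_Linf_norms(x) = [4.9, 7.53, 2.84]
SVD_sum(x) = [[0.78,4.49],[-1.32,-7.66],[0.35,2.00]] + [[-2.37, 0.41], [-0.74, 0.13], [2.49, -0.43]]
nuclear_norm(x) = 12.80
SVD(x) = [[0.49, 0.67], [-0.84, 0.21], [0.22, -0.71]] @ diag([9.234804516718446, 3.5681207291789643]) @ [[0.17, 0.99], [-0.99, 0.17]]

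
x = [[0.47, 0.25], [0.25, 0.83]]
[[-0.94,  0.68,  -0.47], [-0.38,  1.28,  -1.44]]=x @ [[-2.09, 0.76, -0.10], [0.17, 1.31, -1.7]]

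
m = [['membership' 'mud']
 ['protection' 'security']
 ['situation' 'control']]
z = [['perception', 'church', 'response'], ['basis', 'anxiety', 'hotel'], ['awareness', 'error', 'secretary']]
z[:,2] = ['response', 'hotel', 'secretary']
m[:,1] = ['mud', 'security', 'control']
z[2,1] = 'error'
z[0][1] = 'church'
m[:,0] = ['membership', 'protection', 'situation']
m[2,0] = 'situation'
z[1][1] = 'anxiety'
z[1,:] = ['basis', 'anxiety', 'hotel']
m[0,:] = ['membership', 'mud']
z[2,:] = ['awareness', 'error', 'secretary']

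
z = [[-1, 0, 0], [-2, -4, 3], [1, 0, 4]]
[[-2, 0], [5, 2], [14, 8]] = z @[[2, 0], [0, 1], [3, 2]]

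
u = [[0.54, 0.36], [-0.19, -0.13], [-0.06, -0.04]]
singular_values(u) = [0.69, 0.0]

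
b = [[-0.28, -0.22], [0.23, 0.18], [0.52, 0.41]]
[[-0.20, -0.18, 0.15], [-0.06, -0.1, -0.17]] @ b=[[0.09, 0.07],[-0.09, -0.07]]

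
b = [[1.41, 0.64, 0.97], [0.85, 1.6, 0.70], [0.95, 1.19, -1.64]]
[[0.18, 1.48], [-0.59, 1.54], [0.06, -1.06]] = b @ [[0.49, 0.14], [-0.56, 0.43], [-0.16, 1.04]]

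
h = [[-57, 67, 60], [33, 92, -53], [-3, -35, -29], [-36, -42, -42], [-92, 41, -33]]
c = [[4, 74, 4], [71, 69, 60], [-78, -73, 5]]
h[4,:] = [-92, 41, -33]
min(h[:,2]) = -53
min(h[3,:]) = -42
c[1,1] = 69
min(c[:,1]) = -73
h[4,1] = 41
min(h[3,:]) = -42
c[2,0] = -78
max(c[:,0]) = 71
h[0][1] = 67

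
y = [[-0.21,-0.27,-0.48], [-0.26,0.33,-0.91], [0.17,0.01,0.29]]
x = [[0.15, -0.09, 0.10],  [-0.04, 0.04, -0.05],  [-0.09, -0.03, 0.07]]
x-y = [[0.36, 0.18, 0.58], [0.22, -0.29, 0.86], [-0.26, -0.04, -0.22]]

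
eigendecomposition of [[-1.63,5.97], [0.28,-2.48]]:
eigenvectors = [[0.99, -0.96], [0.15, 0.29]]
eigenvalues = [-0.69, -3.42]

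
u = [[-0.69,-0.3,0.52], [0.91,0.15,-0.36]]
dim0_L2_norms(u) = [1.14, 0.34, 0.63]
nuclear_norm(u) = 1.54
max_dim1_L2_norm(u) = 0.99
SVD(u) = [[-0.68, 0.74],[0.74, 0.68]] @ diag([1.3309567393468975, 0.21273024699622523]) @ [[0.85, 0.24, -0.46], [0.51, -0.56, 0.65]]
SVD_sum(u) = [[-0.77,-0.21,0.42], [0.84,0.23,-0.45]] + [[0.08, -0.09, 0.1], [0.07, -0.08, 0.09]]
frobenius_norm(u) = 1.35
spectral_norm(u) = 1.33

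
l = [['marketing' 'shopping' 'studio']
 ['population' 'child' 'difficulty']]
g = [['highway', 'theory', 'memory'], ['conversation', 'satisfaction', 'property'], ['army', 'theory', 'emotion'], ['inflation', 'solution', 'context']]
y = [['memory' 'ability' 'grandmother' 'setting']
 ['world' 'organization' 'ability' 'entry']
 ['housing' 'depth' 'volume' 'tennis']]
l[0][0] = 'marketing'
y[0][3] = 'setting'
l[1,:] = ['population', 'child', 'difficulty']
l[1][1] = 'child'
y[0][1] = 'ability'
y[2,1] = 'depth'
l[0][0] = 'marketing'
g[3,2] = 'context'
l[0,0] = 'marketing'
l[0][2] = 'studio'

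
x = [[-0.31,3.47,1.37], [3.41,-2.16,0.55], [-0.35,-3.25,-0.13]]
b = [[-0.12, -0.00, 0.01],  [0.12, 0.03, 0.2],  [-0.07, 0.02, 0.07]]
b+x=[[-0.43, 3.47, 1.38], [3.53, -2.13, 0.75], [-0.42, -3.23, -0.06]]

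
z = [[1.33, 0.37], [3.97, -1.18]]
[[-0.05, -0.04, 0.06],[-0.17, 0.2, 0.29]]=z @[[-0.04, 0.01, 0.06], [0.01, -0.14, -0.04]]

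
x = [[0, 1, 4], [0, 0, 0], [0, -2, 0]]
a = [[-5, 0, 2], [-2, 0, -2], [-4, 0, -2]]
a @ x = [[0, -9, -20], [0, 2, -8], [0, 0, -16]]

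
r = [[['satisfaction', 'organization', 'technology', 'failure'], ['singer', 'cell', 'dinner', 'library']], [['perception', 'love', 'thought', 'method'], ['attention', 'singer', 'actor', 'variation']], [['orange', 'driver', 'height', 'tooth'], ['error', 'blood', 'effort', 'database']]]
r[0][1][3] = 'library'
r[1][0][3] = 'method'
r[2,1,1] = 'blood'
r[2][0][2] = 'height'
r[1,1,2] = 'actor'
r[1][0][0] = 'perception'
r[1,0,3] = 'method'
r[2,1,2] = 'effort'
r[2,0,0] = 'orange'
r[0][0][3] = 'failure'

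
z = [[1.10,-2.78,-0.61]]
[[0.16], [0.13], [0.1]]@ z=[[0.18, -0.44, -0.1], [0.14, -0.36, -0.08], [0.11, -0.28, -0.06]]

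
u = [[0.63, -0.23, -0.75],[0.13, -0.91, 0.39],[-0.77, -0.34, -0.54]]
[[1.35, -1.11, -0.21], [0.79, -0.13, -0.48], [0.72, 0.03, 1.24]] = u @[[0.39, -0.73, -1.15], [-1.28, 0.36, 0.06], [-1.08, 0.75, -0.7]]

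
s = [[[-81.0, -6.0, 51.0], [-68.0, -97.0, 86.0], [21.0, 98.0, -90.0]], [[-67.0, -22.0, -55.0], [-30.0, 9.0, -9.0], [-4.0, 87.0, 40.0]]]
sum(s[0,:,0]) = -128.0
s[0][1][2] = 86.0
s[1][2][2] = 40.0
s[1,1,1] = 9.0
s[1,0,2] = -55.0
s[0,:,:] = [[-81.0, -6.0, 51.0], [-68.0, -97.0, 86.0], [21.0, 98.0, -90.0]]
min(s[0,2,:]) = -90.0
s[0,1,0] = -68.0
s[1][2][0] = -4.0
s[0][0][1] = -6.0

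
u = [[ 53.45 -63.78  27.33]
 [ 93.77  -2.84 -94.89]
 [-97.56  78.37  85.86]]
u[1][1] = -2.84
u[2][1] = 78.37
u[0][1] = -63.78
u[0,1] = -63.78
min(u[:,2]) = -94.89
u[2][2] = 85.86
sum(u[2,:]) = 66.67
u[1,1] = -2.84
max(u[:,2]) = 85.86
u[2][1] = 78.37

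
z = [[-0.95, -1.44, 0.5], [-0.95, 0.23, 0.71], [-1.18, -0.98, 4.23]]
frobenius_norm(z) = 4.99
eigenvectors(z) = [[-0.05, -0.88, 0.6], [-0.17, -0.39, -0.8], [-0.98, -0.25, -0.02]]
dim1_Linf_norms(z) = [1.44, 0.95, 4.23]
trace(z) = 3.51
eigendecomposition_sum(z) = [[-0.04,-0.04,0.21], [-0.15,-0.13,0.73], [-0.85,-0.76,4.18]] + [[-1.13, -0.85, 0.21], [-0.50, -0.38, 0.09], [-0.32, -0.24, 0.06]] + [[0.22, -0.55, 0.09], [-0.30, 0.74, -0.12], [-0.01, 0.02, -0.0]]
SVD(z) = [[-0.24, 0.97, 0.0], [-0.19, -0.05, -0.98], [-0.95, -0.24, 0.20]] @ diag([4.712305028922158, 1.4293429903226103, 0.8261113305182076]) @ [[0.33, 0.26, -0.91], [-0.42, -0.82, -0.39], [0.85, -0.51, 0.16]]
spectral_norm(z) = 4.71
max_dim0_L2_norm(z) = 4.32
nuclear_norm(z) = 6.97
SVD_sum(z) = [[-0.37, -0.30, 1.04], [-0.29, -0.23, 0.81], [-1.46, -1.18, 4.07]] + [[-0.58, -1.14, -0.54],[0.03, 0.06, 0.03],[0.14, 0.28, 0.13]] + [[0.0, -0.0, 0.00], [-0.69, 0.41, -0.13], [0.14, -0.08, 0.03]]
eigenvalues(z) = [4.0, -1.45, 0.96]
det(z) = -5.56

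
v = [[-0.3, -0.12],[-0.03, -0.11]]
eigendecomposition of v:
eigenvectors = [[-0.99, 0.50], [-0.14, -0.87]]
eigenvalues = [-0.32, -0.09]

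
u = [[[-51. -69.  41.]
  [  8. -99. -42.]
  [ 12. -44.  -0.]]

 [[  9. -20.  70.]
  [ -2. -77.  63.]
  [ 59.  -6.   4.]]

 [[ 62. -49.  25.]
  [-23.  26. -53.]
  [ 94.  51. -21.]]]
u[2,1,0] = -23.0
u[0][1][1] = -99.0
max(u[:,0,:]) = 70.0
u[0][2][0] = 12.0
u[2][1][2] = -53.0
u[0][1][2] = -42.0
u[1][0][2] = 70.0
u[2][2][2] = -21.0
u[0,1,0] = 8.0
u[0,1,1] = -99.0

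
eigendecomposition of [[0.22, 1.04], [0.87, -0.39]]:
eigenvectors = [[0.83,  -0.62], [0.56,  0.78]]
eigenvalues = [0.91, -1.08]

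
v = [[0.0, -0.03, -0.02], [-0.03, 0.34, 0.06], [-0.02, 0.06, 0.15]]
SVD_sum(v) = [[0.0,-0.03,-0.01], [-0.03,0.33,0.1], [-0.01,0.10,0.03]] + [[0.0,0.0,-0.01], [0.0,0.01,-0.04], [-0.01,-0.04,0.12]] + [[-0.00, -0.00, -0.00], [-0.00, -0.00, -0.0], [-0.0, -0.00, -0.00]]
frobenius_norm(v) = 0.38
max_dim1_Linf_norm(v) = 0.34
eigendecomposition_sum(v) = [[-0.0, -0.0, -0.00], [-0.00, -0.00, -0.0], [-0.00, -0.0, -0.00]] + [[0.00,-0.03,-0.01], [-0.03,0.33,0.10], [-0.01,0.10,0.03]] + [[0.0, 0.00, -0.01], [0.0, 0.01, -0.04], [-0.01, -0.04, 0.12]]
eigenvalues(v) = [-0.0, 0.36, 0.13]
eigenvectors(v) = [[-0.99, -0.1, -0.08], [-0.07, 0.95, -0.29], [-0.10, 0.28, 0.95]]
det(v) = -0.00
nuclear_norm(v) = 0.50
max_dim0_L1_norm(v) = 0.43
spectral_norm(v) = 0.36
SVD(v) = [[-0.10, -0.08, 0.99], [0.95, -0.29, 0.07], [0.28, 0.95, 0.10]] @ diag([0.3606425836245655, 0.13349097559308104, 0.004133559217646481]) @ [[-0.10, 0.95, 0.28], [-0.08, -0.29, 0.95], [-0.99, -0.07, -0.1]]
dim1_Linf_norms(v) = [0.03, 0.34, 0.15]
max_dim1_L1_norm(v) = 0.43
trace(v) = 0.49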